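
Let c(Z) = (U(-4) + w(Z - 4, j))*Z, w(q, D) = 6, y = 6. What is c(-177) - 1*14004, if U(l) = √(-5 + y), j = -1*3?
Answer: -15243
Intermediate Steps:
j = -3
U(l) = 1 (U(l) = √(-5 + 6) = √1 = 1)
c(Z) = 7*Z (c(Z) = (1 + 6)*Z = 7*Z)
c(-177) - 1*14004 = 7*(-177) - 1*14004 = -1239 - 14004 = -15243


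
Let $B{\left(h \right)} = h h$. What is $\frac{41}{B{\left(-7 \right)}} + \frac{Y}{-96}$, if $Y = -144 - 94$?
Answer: $\frac{7799}{2352} \approx 3.3159$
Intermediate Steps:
$Y = -238$
$B{\left(h \right)} = h^{2}$
$\frac{41}{B{\left(-7 \right)}} + \frac{Y}{-96} = \frac{41}{\left(-7\right)^{2}} - \frac{238}{-96} = \frac{41}{49} - - \frac{119}{48} = 41 \cdot \frac{1}{49} + \frac{119}{48} = \frac{41}{49} + \frac{119}{48} = \frac{7799}{2352}$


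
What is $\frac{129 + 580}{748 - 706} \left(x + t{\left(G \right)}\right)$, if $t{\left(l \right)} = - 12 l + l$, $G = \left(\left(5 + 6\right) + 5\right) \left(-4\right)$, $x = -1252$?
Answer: $- \frac{194266}{21} \approx -9250.8$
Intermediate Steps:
$G = -64$ ($G = \left(11 + 5\right) \left(-4\right) = 16 \left(-4\right) = -64$)
$t{\left(l \right)} = - 11 l$
$\frac{129 + 580}{748 - 706} \left(x + t{\left(G \right)}\right) = \frac{129 + 580}{748 - 706} \left(-1252 - -704\right) = \frac{709}{42} \left(-1252 + 704\right) = 709 \cdot \frac{1}{42} \left(-548\right) = \frac{709}{42} \left(-548\right) = - \frac{194266}{21}$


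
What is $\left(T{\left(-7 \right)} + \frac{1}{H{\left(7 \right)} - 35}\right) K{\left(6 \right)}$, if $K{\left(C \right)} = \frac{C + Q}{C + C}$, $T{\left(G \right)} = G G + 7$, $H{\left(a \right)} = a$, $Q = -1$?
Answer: $\frac{7835}{336} \approx 23.318$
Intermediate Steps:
$T{\left(G \right)} = 7 + G^{2}$ ($T{\left(G \right)} = G^{2} + 7 = 7 + G^{2}$)
$K{\left(C \right)} = \frac{-1 + C}{2 C}$ ($K{\left(C \right)} = \frac{C - 1}{C + C} = \frac{-1 + C}{2 C}$)
$\left(T{\left(-7 \right)} + \frac{1}{H{\left(7 \right)} - 35}\right) K{\left(6 \right)} = \left(\left(7 + \left(-7\right)^{2}\right) + \frac{1}{7 - 35}\right) \frac{-1 + 6}{2 \cdot 6} = \left(\left(7 + 49\right) + \frac{1}{-28}\right) \frac{1}{2} \cdot \frac{1}{6} \cdot 5 = \left(56 - \frac{1}{28}\right) \frac{5}{12} = \frac{1567}{28} \cdot \frac{5}{12} = \frac{7835}{336}$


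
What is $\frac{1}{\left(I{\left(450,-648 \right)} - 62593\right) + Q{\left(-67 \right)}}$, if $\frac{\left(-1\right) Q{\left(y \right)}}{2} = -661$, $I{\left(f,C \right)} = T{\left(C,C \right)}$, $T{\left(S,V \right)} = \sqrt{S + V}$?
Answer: $- \frac{61271}{3754136737} - \frac{36 i}{3754136737} \approx -1.6321 \cdot 10^{-5} - 9.5894 \cdot 10^{-9} i$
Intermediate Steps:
$I{\left(f,C \right)} = \sqrt{2} \sqrt{C}$ ($I{\left(f,C \right)} = \sqrt{C + C} = \sqrt{2 C} = \sqrt{2} \sqrt{C}$)
$Q{\left(y \right)} = 1322$ ($Q{\left(y \right)} = \left(-2\right) \left(-661\right) = 1322$)
$\frac{1}{\left(I{\left(450,-648 \right)} - 62593\right) + Q{\left(-67 \right)}} = \frac{1}{\left(\sqrt{2} \sqrt{-648} - 62593\right) + 1322} = \frac{1}{\left(\sqrt{2} \cdot 18 i \sqrt{2} - 62593\right) + 1322} = \frac{1}{\left(36 i - 62593\right) + 1322} = \frac{1}{\left(-62593 + 36 i\right) + 1322} = \frac{1}{-61271 + 36 i} = \frac{-61271 - 36 i}{3754136737}$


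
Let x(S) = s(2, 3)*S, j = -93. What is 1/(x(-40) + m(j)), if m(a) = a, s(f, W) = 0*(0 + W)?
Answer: -1/93 ≈ -0.010753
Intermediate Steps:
s(f, W) = 0 (s(f, W) = 0*W = 0)
x(S) = 0 (x(S) = 0*S = 0)
1/(x(-40) + m(j)) = 1/(0 - 93) = 1/(-93) = -1/93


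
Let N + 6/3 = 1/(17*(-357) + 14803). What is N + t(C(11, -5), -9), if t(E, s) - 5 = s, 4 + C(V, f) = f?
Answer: -52403/8734 ≈ -5.9999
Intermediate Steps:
C(V, f) = -4 + f
t(E, s) = 5 + s
N = -17467/8734 (N = -2 + 1/(17*(-357) + 14803) = -2 + 1/(-6069 + 14803) = -2 + 1/8734 = -17467/8734 ≈ -1.9999)
N + t(C(11, -5), -9) = -17467/8734 + (5 - 9) = -17467/8734 - 4 = -52403/8734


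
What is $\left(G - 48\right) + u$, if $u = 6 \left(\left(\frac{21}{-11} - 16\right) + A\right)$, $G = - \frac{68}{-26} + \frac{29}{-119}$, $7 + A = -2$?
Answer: $- \frac{3523929}{17017} \approx -207.08$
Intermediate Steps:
$A = -9$ ($A = -7 - 2 = -9$)
$G = \frac{3669}{1547}$ ($G = \left(-68\right) \left(- \frac{1}{26}\right) + 29 \left(- \frac{1}{119}\right) = \frac{34}{13} - \frac{29}{119} = \frac{3669}{1547} \approx 2.3717$)
$u = - \frac{1776}{11}$ ($u = 6 \left(\left(\frac{21}{-11} - 16\right) - 9\right) = 6 \left(\left(21 \left(- \frac{1}{11}\right) - 16\right) - 9\right) = 6 \left(\left(- \frac{21}{11} - 16\right) - 9\right) = 6 \left(- \frac{197}{11} - 9\right) = 6 \left(- \frac{296}{11}\right) = - \frac{1776}{11} \approx -161.45$)
$\left(G - 48\right) + u = \left(\frac{3669}{1547} - 48\right) - \frac{1776}{11} = - \frac{70587}{1547} - \frac{1776}{11} = - \frac{3523929}{17017}$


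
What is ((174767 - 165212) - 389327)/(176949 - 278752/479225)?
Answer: -181996236700/84798105773 ≈ -2.1462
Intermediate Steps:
((174767 - 165212) - 389327)/(176949 - 278752/479225) = (9555 - 389327)/(176949 - 278752*1/479225) = -379772/(176949 - 278752/479225) = -379772/84798105773/479225 = -379772*479225/84798105773 = -181996236700/84798105773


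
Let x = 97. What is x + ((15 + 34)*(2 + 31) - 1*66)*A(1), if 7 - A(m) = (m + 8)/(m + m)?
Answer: 7949/2 ≈ 3974.5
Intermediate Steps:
A(m) = 7 - (8 + m)/(2*m) (A(m) = 7 - (m + 8)/(m + m) = 7 - (8 + m)/(2*m))
x + ((15 + 34)*(2 + 31) - 1*66)*A(1) = 97 + ((15 + 34)*(2 + 31) - 1*66)*(13/2 - 4/1) = 97 + (49*33 - 66)*(13/2 - 4*1) = 97 + (1617 - 66)*(13/2 - 4) = 97 + 1551*(5/2) = 97 + 7755/2 = 7949/2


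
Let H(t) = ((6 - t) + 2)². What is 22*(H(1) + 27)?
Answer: 1672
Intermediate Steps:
H(t) = (8 - t)²
22*(H(1) + 27) = 22*((-8 + 1)² + 27) = 22*((-7)² + 27) = 22*(49 + 27) = 22*76 = 1672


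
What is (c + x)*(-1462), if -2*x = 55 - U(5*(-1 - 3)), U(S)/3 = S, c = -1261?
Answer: 1927647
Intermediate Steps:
U(S) = 3*S
x = -115/2 (x = -(55 - 3*5*(-1 - 3))/2 = -(55 - 3*5*(-4))/2 = -(55 - 3*(-20))/2 = -(55 - 1*(-60))/2 = -(55 + 60)/2 = -½*115 = -115/2 ≈ -57.500)
(c + x)*(-1462) = (-1261 - 115/2)*(-1462) = -2637/2*(-1462) = 1927647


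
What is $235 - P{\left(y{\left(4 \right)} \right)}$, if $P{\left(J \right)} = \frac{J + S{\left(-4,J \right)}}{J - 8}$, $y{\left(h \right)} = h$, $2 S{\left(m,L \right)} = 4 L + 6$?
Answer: $\frac{955}{4} \approx 238.75$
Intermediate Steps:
$S{\left(m,L \right)} = 3 + 2 L$ ($S{\left(m,L \right)} = \frac{4 L + 6}{2} = \frac{6 + 4 L}{2} = 3 + 2 L$)
$P{\left(J \right)} = \frac{3 + 3 J}{-8 + J}$ ($P{\left(J \right)} = \frac{J + \left(3 + 2 J\right)}{J - 8} = \frac{3 + 3 J}{-8 + J}$)
$235 - P{\left(y{\left(4 \right)} \right)} = 235 - \frac{3 \left(1 + 4\right)}{-8 + 4} = 235 - 3 \frac{1}{-4} \cdot 5 = 235 - 3 \left(- \frac{1}{4}\right) 5 = 235 - - \frac{15}{4} = 235 + \frac{15}{4} = \frac{955}{4}$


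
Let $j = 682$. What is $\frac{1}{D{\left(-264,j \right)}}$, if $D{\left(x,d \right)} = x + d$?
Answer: $\frac{1}{418} \approx 0.0023923$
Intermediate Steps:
$D{\left(x,d \right)} = d + x$
$\frac{1}{D{\left(-264,j \right)}} = \frac{1}{682 - 264} = \frac{1}{418}$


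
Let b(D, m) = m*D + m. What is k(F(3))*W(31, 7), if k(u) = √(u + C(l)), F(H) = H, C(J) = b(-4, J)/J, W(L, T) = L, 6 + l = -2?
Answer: 0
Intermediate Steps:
l = -8 (l = -6 - 2 = -8)
b(D, m) = m + D*m (b(D, m) = D*m + m = m + D*m)
C(J) = -3 (C(J) = (J*(1 - 4))/J = (J*(-3))/J = (-3*J)/J = -3)
k(u) = √(-3 + u) (k(u) = √(u - 3) = √(-3 + u))
k(F(3))*W(31, 7) = √(-3 + 3)*31 = √0*31 = 0*31 = 0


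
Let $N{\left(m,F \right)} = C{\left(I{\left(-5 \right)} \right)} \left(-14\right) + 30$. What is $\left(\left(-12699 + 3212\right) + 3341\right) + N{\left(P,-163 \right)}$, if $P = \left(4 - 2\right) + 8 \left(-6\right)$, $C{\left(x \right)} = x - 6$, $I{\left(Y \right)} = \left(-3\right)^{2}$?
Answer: $-6158$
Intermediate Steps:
$I{\left(Y \right)} = 9$
$C{\left(x \right)} = -6 + x$ ($C{\left(x \right)} = x - 6 = -6 + x$)
$P = -46$ ($P = \left(4 - 2\right) - 48 = 2 - 48 = -46$)
$N{\left(m,F \right)} = -12$ ($N{\left(m,F \right)} = \left(-6 + 9\right) \left(-14\right) + 30 = 3 \left(-14\right) + 30 = -42 + 30 = -12$)
$\left(\left(-12699 + 3212\right) + 3341\right) + N{\left(P,-163 \right)} = \left(\left(-12699 + 3212\right) + 3341\right) - 12 = \left(-9487 + 3341\right) - 12 = -6146 - 12 = -6158$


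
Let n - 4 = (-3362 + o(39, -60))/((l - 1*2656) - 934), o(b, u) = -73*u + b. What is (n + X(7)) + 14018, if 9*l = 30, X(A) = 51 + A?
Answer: 151497629/10760 ≈ 14080.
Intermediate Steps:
l = 10/3 (l = (⅑)*30 = 10/3 ≈ 3.3333)
o(b, u) = b - 73*u
n = 39869/10760 (n = 4 + (-3362 + (39 - 73*(-60)))/((10/3 - 1*2656) - 934) = 4 + (-3362 + (39 + 4380))/((10/3 - 2656) - 934) = 4 + (-3362 + 4419)/(-7958/3 - 934) = 4 + 1057/(-10760/3) = 4 + 1057*(-3/10760) = 4 - 3171/10760 = 39869/10760 ≈ 3.7053)
(n + X(7)) + 14018 = (39869/10760 + (51 + 7)) + 14018 = (39869/10760 + 58) + 14018 = 663949/10760 + 14018 = 151497629/10760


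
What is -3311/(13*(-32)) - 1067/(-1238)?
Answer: 2271445/257504 ≈ 8.8210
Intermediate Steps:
-3311/(13*(-32)) - 1067/(-1238) = -3311/(-416) - 1067*(-1/1238) = -3311*(-1/416) + 1067/1238 = 3311/416 + 1067/1238 = 2271445/257504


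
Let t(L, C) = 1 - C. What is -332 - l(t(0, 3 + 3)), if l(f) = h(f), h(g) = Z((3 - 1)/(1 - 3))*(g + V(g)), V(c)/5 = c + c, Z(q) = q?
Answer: -387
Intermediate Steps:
V(c) = 10*c (V(c) = 5*(c + c) = 5*(2*c) = 10*c)
h(g) = -11*g (h(g) = ((3 - 1)/(1 - 3))*(g + 10*g) = (2/(-2))*(11*g) = (2*(-1/2))*(11*g) = -11*g)
l(f) = -11*f
-332 - l(t(0, 3 + 3)) = -332 - (-11)*(1 - (3 + 3)) = -332 - (-11)*(1 - 1*6) = -332 - (-11)*(1 - 6) = -332 - (-11)*(-5) = -332 - 1*55 = -332 - 55 = -387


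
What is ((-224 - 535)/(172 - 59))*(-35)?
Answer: 26565/113 ≈ 235.09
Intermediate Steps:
((-224 - 535)/(172 - 59))*(-35) = -759/113*(-35) = 26565/113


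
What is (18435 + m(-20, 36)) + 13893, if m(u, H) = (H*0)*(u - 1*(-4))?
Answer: 32328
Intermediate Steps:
m(u, H) = 0 (m(u, H) = 0*(u + 4) = 0*(4 + u) = 0)
(18435 + m(-20, 36)) + 13893 = (18435 + 0) + 13893 = 18435 + 13893 = 32328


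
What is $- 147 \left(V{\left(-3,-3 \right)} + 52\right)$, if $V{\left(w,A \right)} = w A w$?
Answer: $-3675$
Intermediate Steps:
$V{\left(w,A \right)} = A w^{2}$ ($V{\left(w,A \right)} = A w w = A w^{2}$)
$- 147 \left(V{\left(-3,-3 \right)} + 52\right) = - 147 \left(- 3 \left(-3\right)^{2} + 52\right) = - 147 \left(\left(-3\right) 9 + 52\right) = - 147 \left(-27 + 52\right) = \left(-147\right) 25 = -3675$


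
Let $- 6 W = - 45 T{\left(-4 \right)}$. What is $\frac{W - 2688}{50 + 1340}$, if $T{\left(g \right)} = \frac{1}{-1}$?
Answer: $- \frac{5391}{2780} \approx -1.9392$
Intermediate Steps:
$T{\left(g \right)} = -1$
$W = - \frac{15}{2}$ ($W = - \frac{\left(-45\right) \left(-1\right)}{6} = \left(- \frac{1}{6}\right) 45 = - \frac{15}{2} \approx -7.5$)
$\frac{W - 2688}{50 + 1340} = \frac{- \frac{15}{2} - 2688}{50 + 1340} = - \frac{5391}{2 \cdot 1390} = \left(- \frac{5391}{2}\right) \frac{1}{1390} = - \frac{5391}{2780}$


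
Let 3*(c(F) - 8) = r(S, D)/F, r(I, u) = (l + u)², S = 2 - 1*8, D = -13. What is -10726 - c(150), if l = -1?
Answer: -2415248/225 ≈ -10734.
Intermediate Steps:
S = -6 (S = 2 - 8 = -6)
r(I, u) = (-1 + u)²
c(F) = 8 + 196/(3*F) (c(F) = 8 + ((-1 - 13)²/F)/3 = 8 + ((-14)²/F)/3 = 8 + (196/F)/3 = 8 + 196/(3*F))
-10726 - c(150) = -10726 - (8 + (196/3)/150) = -10726 - (8 + (196/3)*(1/150)) = -10726 - (8 + 98/225) = -10726 - 1*1898/225 = -10726 - 1898/225 = -2415248/225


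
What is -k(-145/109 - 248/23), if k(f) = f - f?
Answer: 0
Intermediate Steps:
k(f) = 0
-k(-145/109 - 248/23) = -1*0 = 0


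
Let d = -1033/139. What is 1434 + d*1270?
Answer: -1112584/139 ≈ -8004.2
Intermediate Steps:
d = -1033/139 (d = -1033*1/139 = -1033/139 ≈ -7.4317)
1434 + d*1270 = 1434 - 1033/139*1270 = 1434 - 1311910/139 = -1112584/139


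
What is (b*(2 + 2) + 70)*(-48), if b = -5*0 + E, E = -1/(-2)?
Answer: -3456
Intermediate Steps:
E = ½ (E = -1*(-½) = ½ ≈ 0.50000)
b = ½ (b = -5*0 + ½ = 0 + ½ = ½ ≈ 0.50000)
(b*(2 + 2) + 70)*(-48) = ((2 + 2)/2 + 70)*(-48) = ((½)*4 + 70)*(-48) = (2 + 70)*(-48) = 72*(-48) = -3456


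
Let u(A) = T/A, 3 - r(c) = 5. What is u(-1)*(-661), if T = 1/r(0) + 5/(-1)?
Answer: -7271/2 ≈ -3635.5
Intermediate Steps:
r(c) = -2 (r(c) = 3 - 1*5 = 3 - 5 = -2)
T = -11/2 (T = 1/(-2) + 5/(-1) = 1*(-1/2) + 5*(-1) = -1/2 - 5 = -11/2 ≈ -5.5000)
u(A) = -11/(2*A)
u(-1)*(-661) = -11/2/(-1)*(-661) = -11/2*(-1)*(-661) = (11/2)*(-661) = -7271/2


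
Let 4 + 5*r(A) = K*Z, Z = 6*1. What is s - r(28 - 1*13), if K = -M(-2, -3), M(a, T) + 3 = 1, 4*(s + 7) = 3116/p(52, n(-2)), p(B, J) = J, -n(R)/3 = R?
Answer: 3637/30 ≈ 121.23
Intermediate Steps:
n(R) = -3*R
s = 737/6 (s = -7 + (3116/((-3*(-2))))/4 = -7 + (3116/6)/4 = -7 + (3116*(1/6))/4 = -7 + (1/4)*(1558/3) = -7 + 779/6 = 737/6 ≈ 122.83)
M(a, T) = -2 (M(a, T) = -3 + 1 = -2)
Z = 6
K = 2 (K = -1*(-2) = 2)
r(A) = 8/5 (r(A) = -4/5 + (2*6)/5 = -4/5 + (1/5)*12 = -4/5 + 12/5 = 8/5)
s - r(28 - 1*13) = 737/6 - 1*8/5 = 737/6 - 8/5 = 3637/30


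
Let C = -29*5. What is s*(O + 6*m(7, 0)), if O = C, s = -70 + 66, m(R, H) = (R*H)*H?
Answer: 580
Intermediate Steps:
m(R, H) = R*H² (m(R, H) = (H*R)*H = R*H²)
s = -4
C = -145
O = -145
s*(O + 6*m(7, 0)) = -4*(-145 + 6*(7*0²)) = -4*(-145 + 6*(7*0)) = -4*(-145 + 6*0) = -4*(-145 + 0) = -4*(-145) = 580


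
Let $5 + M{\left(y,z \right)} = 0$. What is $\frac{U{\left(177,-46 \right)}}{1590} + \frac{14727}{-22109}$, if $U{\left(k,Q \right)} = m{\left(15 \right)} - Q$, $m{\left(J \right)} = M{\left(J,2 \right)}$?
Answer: $- \frac{22509461}{35153310} \approx -0.64032$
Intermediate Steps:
$M{\left(y,z \right)} = -5$ ($M{\left(y,z \right)} = -5 + 0 = -5$)
$m{\left(J \right)} = -5$
$U{\left(k,Q \right)} = -5 - Q$
$\frac{U{\left(177,-46 \right)}}{1590} + \frac{14727}{-22109} = \frac{-5 - -46}{1590} + \frac{14727}{-22109} = \left(-5 + 46\right) \frac{1}{1590} + 14727 \left(- \frac{1}{22109}\right) = 41 \cdot \frac{1}{1590} - \frac{14727}{22109} = \frac{41}{1590} - \frac{14727}{22109} = - \frac{22509461}{35153310}$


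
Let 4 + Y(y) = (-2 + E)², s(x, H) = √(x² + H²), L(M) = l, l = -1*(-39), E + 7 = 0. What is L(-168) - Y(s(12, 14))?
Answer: -38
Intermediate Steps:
E = -7 (E = -7 + 0 = -7)
l = 39
L(M) = 39
s(x, H) = √(H² + x²)
Y(y) = 77 (Y(y) = -4 + (-2 - 7)² = -4 + (-9)² = -4 + 81 = 77)
L(-168) - Y(s(12, 14)) = 39 - 1*77 = 39 - 77 = -38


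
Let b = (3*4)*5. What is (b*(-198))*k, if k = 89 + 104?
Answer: -2292840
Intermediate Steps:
b = 60 (b = 12*5 = 60)
k = 193
(b*(-198))*k = (60*(-198))*193 = -11880*193 = -2292840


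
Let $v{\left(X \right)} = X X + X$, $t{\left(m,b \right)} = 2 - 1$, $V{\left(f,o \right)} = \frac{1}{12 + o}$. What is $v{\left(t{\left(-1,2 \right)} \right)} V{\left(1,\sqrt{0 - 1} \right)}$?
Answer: $\frac{24}{145} - \frac{2 i}{145} \approx 0.16552 - 0.013793 i$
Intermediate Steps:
$t{\left(m,b \right)} = 1$
$v{\left(X \right)} = X + X^{2}$ ($v{\left(X \right)} = X^{2} + X = X + X^{2}$)
$v{\left(t{\left(-1,2 \right)} \right)} V{\left(1,\sqrt{0 - 1} \right)} = \frac{1 \left(1 + 1\right)}{12 + \sqrt{0 - 1}} = \frac{1 \cdot 2}{12 + \sqrt{-1}} = \frac{2}{12 + i} = 2 \frac{12 - i}{145} = \frac{2 \left(12 - i\right)}{145}$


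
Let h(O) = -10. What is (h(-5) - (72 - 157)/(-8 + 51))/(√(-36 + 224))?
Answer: -345*√47/4042 ≈ -0.58516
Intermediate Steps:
(h(-5) - (72 - 157)/(-8 + 51))/(√(-36 + 224)) = (-10 - (72 - 157)/(-8 + 51))/(√(-36 + 224)) = (-10 - (-85)/43)/(√188) = (-10 - (-85)/43)/((2*√47)) = (-10 - 1*(-85/43))*(√47/94) = (-10 + 85/43)*(√47/94) = -345*√47/4042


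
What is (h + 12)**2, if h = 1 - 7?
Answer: 36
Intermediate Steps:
h = -6
(h + 12)**2 = (-6 + 12)**2 = 6**2 = 36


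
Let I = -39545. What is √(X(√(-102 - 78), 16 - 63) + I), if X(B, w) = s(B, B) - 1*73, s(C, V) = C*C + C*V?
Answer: 3*I*√4442 ≈ 199.95*I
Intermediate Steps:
s(C, V) = C² + C*V
X(B, w) = -73 + 2*B² (X(B, w) = B*(B + B) - 1*73 = B*(2*B) - 73 = 2*B² - 73 = -73 + 2*B²)
√(X(√(-102 - 78), 16 - 63) + I) = √((-73 + 2*(√(-102 - 78))²) - 39545) = √((-73 + 2*(√(-180))²) - 39545) = √((-73 + 2*(6*I*√5)²) - 39545) = √((-73 + 2*(-180)) - 39545) = √((-73 - 360) - 39545) = √(-433 - 39545) = √(-39978) = 3*I*√4442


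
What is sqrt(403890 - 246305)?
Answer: sqrt(157585) ≈ 396.97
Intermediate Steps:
sqrt(403890 - 246305) = sqrt(157585)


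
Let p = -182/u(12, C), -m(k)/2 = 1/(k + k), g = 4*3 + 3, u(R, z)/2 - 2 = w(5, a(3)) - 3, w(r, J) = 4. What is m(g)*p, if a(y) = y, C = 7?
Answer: 91/45 ≈ 2.0222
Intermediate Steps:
u(R, z) = 6 (u(R, z) = 4 + 2*(4 - 3) = 4 + 2*1 = 4 + 2 = 6)
g = 15 (g = 12 + 3 = 15)
m(k) = -1/k (m(k) = -2/(k + k) = -2*1/(2*k) = -1/k)
p = -91/3 (p = -182/6 = -182*⅙ = -91/3 ≈ -30.333)
m(g)*p = -1/15*(-91/3) = 91/45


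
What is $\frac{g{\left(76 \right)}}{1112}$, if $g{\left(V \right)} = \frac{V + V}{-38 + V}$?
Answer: $\frac{1}{278} \approx 0.0035971$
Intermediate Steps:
$g{\left(V \right)} = \frac{2 V}{-38 + V}$
$\frac{g{\left(76 \right)}}{1112} = \frac{2 \cdot 76 \frac{1}{-38 + 76}}{1112} = 2 \cdot 76 \cdot \frac{1}{38} \cdot \frac{1}{1112} = 4 \cdot \frac{1}{1112} = \frac{1}{278}$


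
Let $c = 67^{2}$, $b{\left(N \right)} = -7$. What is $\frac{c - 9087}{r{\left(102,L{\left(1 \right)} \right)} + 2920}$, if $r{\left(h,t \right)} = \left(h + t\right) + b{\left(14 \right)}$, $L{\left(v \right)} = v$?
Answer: $- \frac{2299}{1508} \approx -1.5245$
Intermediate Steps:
$r{\left(h,t \right)} = -7 + h + t$ ($r{\left(h,t \right)} = \left(h + t\right) - 7 = -7 + h + t$)
$c = 4489$
$\frac{c - 9087}{r{\left(102,L{\left(1 \right)} \right)} + 2920} = \frac{4489 - 9087}{\left(-7 + 102 + 1\right) + 2920} = \frac{4489 + \left(-12492 + 3405\right)}{96 + 2920} = \frac{4489 - 9087}{3016} = \left(-4598\right) \frac{1}{3016} = - \frac{2299}{1508}$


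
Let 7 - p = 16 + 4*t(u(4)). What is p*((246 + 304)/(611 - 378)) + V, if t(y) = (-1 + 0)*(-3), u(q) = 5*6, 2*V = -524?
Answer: -72596/233 ≈ -311.57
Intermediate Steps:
V = -262 (V = (½)*(-524) = -262)
u(q) = 30
t(y) = 3 (t(y) = -1*(-3) = 3)
p = -21 (p = 7 - (16 + 4*3) = 7 - (16 + 12) = 7 - 1*28 = 7 - 28 = -21)
p*((246 + 304)/(611 - 378)) + V = -21*(246 + 304)/(611 - 378) - 262 = -11550/233 - 262 = -72596/233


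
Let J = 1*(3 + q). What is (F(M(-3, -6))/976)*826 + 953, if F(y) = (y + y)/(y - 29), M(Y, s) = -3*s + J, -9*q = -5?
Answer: 7749761/8174 ≈ 948.10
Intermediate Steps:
q = 5/9 (q = -⅑*(-5) = 5/9 ≈ 0.55556)
J = 32/9 (J = 1*(3 + 5/9) = 1*(32/9) = 32/9 ≈ 3.5556)
M(Y, s) = 32/9 - 3*s (M(Y, s) = -3*s + 32/9 = 32/9 - 3*s)
F(y) = 2*y/(-29 + y) (F(y) = (2*y)/(-29 + y) = 2*y/(-29 + y))
(F(M(-3, -6))/976)*826 + 953 = ((2*(32/9 - 3*(-6))/(-29 + (32/9 - 3*(-6))))/976)*826 + 953 = ((2*(32/9 + 18)/(-29 + (32/9 + 18)))*(1/976))*826 + 953 = ((2*(194/9)/(-29 + 194/9))*(1/976))*826 + 953 = ((2*(194/9)/(-67/9))*(1/976))*826 + 953 = ((2*(194/9)*(-9/67))*(1/976))*826 + 953 = -388/67*1/976*826 + 953 = -97/16348*826 + 953 = -40061/8174 + 953 = 7749761/8174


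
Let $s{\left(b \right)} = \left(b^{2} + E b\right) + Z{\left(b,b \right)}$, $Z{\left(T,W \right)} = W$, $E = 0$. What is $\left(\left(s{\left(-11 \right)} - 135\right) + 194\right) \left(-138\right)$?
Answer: $-23322$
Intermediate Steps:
$s{\left(b \right)} = b + b^{2}$ ($s{\left(b \right)} = \left(b^{2} + 0 b\right) + b = \left(b^{2} + 0\right) + b = b^{2} + b = b + b^{2}$)
$\left(\left(s{\left(-11 \right)} - 135\right) + 194\right) \left(-138\right) = \left(\left(- 11 \left(1 - 11\right) - 135\right) + 194\right) \left(-138\right) = \left(\left(\left(-11\right) \left(-10\right) - 135\right) + 194\right) \left(-138\right) = \left(\left(110 - 135\right) + 194\right) \left(-138\right) = \left(-25 + 194\right) \left(-138\right) = 169 \left(-138\right) = -23322$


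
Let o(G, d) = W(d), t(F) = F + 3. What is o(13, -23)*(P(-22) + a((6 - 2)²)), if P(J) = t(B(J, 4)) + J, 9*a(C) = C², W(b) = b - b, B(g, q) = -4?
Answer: 0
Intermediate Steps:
t(F) = 3 + F
W(b) = 0
a(C) = C²/9
P(J) = -1 + J (P(J) = (3 - 4) + J = -1 + J)
o(G, d) = 0
o(13, -23)*(P(-22) + a((6 - 2)²)) = 0*((-1 - 22) + ((6 - 2)²)²/9) = 0*(-23 + (4²)²/9) = 0*(-23 + (⅑)*16²) = 0*(-23 + (⅑)*256) = 0*(-23 + 256/9) = 0*(49/9) = 0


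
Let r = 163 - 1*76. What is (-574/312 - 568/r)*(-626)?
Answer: 11849867/2262 ≈ 5238.7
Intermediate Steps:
r = 87 (r = 163 - 76 = 87)
(-574/312 - 568/r)*(-626) = (-574/312 - 568/87)*(-626) = (-574*1/312 - 568*1/87)*(-626) = (-287/156 - 568/87)*(-626) = -37859/4524*(-626) = 11849867/2262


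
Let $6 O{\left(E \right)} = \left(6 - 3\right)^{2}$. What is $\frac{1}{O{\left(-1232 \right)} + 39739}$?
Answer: $\frac{2}{79481} \approx 2.5163 \cdot 10^{-5}$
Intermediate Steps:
$O{\left(E \right)} = \frac{3}{2}$ ($O{\left(E \right)} = \frac{\left(6 - 3\right)^{2}}{6} = \frac{3^{2}}{6} = \frac{1}{6} \cdot 9 = \frac{3}{2}$)
$\frac{1}{O{\left(-1232 \right)} + 39739} = \frac{1}{\frac{3}{2} + 39739} = \frac{1}{\frac{79481}{2}} = \frac{2}{79481}$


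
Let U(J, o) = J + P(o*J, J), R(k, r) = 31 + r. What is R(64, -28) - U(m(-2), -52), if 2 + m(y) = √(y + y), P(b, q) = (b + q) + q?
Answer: -95 + 98*I ≈ -95.0 + 98.0*I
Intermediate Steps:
P(b, q) = b + 2*q
m(y) = -2 + √2*√y (m(y) = -2 + √(y + y) = -2 + √(2*y) = -2 + √2*√y)
U(J, o) = 3*J + J*o (U(J, o) = J + (o*J + 2*J) = J + (J*o + 2*J) = J + (2*J + J*o) = 3*J + J*o)
R(64, -28) - U(m(-2), -52) = (31 - 28) - (-2 + √2*√(-2))*(3 - 52) = 3 - (-2 + √2*(I*√2))*(-49) = 3 - (-2 + 2*I)*(-49) = 3 - (98 - 98*I) = 3 + (-98 + 98*I) = -95 + 98*I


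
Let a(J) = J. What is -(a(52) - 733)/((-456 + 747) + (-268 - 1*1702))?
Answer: -681/1679 ≈ -0.40560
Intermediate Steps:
-(a(52) - 733)/((-456 + 747) + (-268 - 1*1702)) = -(52 - 733)/((-456 + 747) + (-268 - 1*1702)) = -(-681)/(291 + (-268 - 1702)) = -(-681)/(291 - 1970) = -(-681)/(-1679) = -(-681)*(-1)/1679 = -1*681/1679 = -681/1679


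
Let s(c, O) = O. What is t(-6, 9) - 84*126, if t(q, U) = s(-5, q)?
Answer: -10590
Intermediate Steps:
t(q, U) = q
t(-6, 9) - 84*126 = -6 - 84*126 = -6 - 10584 = -10590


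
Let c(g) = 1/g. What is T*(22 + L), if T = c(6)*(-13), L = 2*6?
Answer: -221/3 ≈ -73.667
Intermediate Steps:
L = 12
T = -13/6 ≈ -2.1667
T*(22 + L) = -13*(22 + 12)/6 = -13/6*34 = -221/3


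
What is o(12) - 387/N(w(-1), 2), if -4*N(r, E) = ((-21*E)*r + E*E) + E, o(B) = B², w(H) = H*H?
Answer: 101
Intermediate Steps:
w(H) = H²
N(r, E) = -E/4 - E²/4 + 21*E*r/4 (N(r, E) = -(((-21*E)*r + E*E) + E)/4 = -((-21*E*r + E²) + E)/4 = -((E² - 21*E*r) + E)/4 = -(E + E² - 21*E*r)/4 = -E/4 - E²/4 + 21*E*r/4)
o(12) - 387/N(w(-1), 2) = 12² - 387/((¼)*2*(-1 - 1*2 + 21*(-1)²)) = 144 - 387/((¼)*2*(-1 - 2 + 21*1)) = 144 - 387/((¼)*2*(-1 - 2 + 21)) = 144 - 387/((¼)*2*18) = 144 - 387/9 = 144 - 1*43 = 144 - 43 = 101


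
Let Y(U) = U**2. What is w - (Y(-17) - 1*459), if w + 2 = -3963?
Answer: -3795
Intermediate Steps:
w = -3965 (w = -2 - 3963 = -3965)
w - (Y(-17) - 1*459) = -3965 - ((-17)**2 - 1*459) = -3965 - (289 - 459) = -3965 - 1*(-170) = -3965 + 170 = -3795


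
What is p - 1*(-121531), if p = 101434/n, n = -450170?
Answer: 27354754418/225085 ≈ 1.2153e+5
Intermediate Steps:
p = -50717/225085 (p = 101434/(-450170) = 101434*(-1/450170) = -50717/225085 ≈ -0.22532)
p - 1*(-121531) = -50717/225085 - 1*(-121531) = -50717/225085 + 121531 = 27354754418/225085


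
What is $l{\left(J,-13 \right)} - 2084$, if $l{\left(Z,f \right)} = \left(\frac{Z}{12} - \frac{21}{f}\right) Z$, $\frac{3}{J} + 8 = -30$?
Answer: $- \frac{156492929}{75088} \approx -2084.1$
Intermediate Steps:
$J = - \frac{3}{38}$ ($J = \frac{3}{-8 - 30} = \frac{3}{-38} = 3 \left(- \frac{1}{38}\right) = - \frac{3}{38} \approx -0.078947$)
$l{\left(Z,f \right)} = Z \left(- \frac{21}{f} + \frac{Z}{12}\right)$ ($l{\left(Z,f \right)} = \left(Z \frac{1}{12} - \frac{21}{f}\right) Z = \left(\frac{Z}{12} - \frac{21}{f}\right) Z = \left(- \frac{21}{f} + \frac{Z}{12}\right) Z = Z \left(- \frac{21}{f} + \frac{Z}{12}\right)$)
$l{\left(J,-13 \right)} - 2084 = \frac{1}{12} \left(- \frac{3}{38}\right) \frac{1}{-13} \left(-252 - - \frac{39}{38}\right) - 2084 = \frac{1}{12} \left(- \frac{3}{38}\right) \left(- \frac{1}{13}\right) \left(-252 + \frac{39}{38}\right) - 2084 = \frac{1}{12} \left(- \frac{3}{38}\right) \left(- \frac{1}{13}\right) \left(- \frac{9537}{38}\right) - 2084 = - \frac{9537}{75088} - 2084 = - \frac{156492929}{75088}$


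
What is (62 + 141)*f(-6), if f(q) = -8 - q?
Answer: -406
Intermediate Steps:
(62 + 141)*f(-6) = (62 + 141)*(-8 - 1*(-6)) = 203*(-8 + 6) = 203*(-2) = -406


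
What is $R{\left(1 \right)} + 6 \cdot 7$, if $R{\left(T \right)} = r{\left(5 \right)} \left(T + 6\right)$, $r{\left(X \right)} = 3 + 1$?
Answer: $70$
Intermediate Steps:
$r{\left(X \right)} = 4$
$R{\left(T \right)} = 24 + 4 T$ ($R{\left(T \right)} = 4 \left(T + 6\right) = 4 \left(6 + T\right) = 24 + 4 T$)
$R{\left(1 \right)} + 6 \cdot 7 = \left(24 + 4 \cdot 1\right) + 6 \cdot 7 = \left(24 + 4\right) + 42 = 28 + 42 = 70$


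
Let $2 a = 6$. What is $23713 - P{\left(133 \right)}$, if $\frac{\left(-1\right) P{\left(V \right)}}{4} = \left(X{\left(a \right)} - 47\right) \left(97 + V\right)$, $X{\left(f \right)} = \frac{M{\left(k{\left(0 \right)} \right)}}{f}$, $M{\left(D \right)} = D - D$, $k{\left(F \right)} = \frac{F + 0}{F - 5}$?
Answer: $-19527$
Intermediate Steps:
$a = 3$ ($a = \frac{1}{2} \cdot 6 = 3$)
$k{\left(F \right)} = \frac{F}{-5 + F}$
$M{\left(D \right)} = 0$
$X{\left(f \right)} = 0$ ($X{\left(f \right)} = \frac{0}{f} = 0$)
$P{\left(V \right)} = 18236 + 188 V$ ($P{\left(V \right)} = - 4 \left(0 - 47\right) \left(97 + V\right) = - 4 \left(- 47 \left(97 + V\right)\right) = - 4 \left(-4559 - 47 V\right) = 18236 + 188 V$)
$23713 - P{\left(133 \right)} = 23713 - \left(18236 + 188 \cdot 133\right) = 23713 - \left(18236 + 25004\right) = 23713 - 43240 = -19527$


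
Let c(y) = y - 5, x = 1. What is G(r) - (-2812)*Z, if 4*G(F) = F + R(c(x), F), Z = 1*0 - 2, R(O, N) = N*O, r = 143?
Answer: -22925/4 ≈ -5731.3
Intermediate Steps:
c(y) = -5 + y
Z = -2 (Z = 0 - 2 = -2)
G(F) = -3*F/4 (G(F) = (F + F*(-5 + 1))/4 = (F + F*(-4))/4 = (F - 4*F)/4 = (-3*F)/4 = -3*F/4)
G(r) - (-2812)*Z = -3/4*143 - (-2812)*(-2) = -429/4 - 1*5624 = -429/4 - 5624 = -22925/4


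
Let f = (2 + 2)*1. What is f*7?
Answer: 28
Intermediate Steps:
f = 4 (f = 4*1 = 4)
f*7 = 4*7 = 28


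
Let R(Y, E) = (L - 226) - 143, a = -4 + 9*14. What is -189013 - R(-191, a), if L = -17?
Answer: -188627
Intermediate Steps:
a = 122 (a = -4 + 126 = 122)
R(Y, E) = -386 (R(Y, E) = (-17 - 226) - 143 = -243 - 143 = -386)
-189013 - R(-191, a) = -189013 - 1*(-386) = -189013 + 386 = -188627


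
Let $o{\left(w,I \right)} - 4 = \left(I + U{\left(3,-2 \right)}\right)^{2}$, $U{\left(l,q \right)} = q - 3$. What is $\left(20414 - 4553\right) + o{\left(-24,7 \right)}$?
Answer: $15869$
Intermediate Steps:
$U{\left(l,q \right)} = -3 + q$
$o{\left(w,I \right)} = 4 + \left(-5 + I\right)^{2}$ ($o{\left(w,I \right)} = 4 + \left(I - 5\right)^{2} = 4 + \left(-5 + I\right)^{2}$)
$\left(20414 - 4553\right) + o{\left(-24,7 \right)} = \left(20414 - 4553\right) + \left(4 + \left(-5 + 7\right)^{2}\right) = 15861 + \left(4 + 2^{2}\right) = 15861 + \left(4 + 4\right) = 15861 + 8 = 15869$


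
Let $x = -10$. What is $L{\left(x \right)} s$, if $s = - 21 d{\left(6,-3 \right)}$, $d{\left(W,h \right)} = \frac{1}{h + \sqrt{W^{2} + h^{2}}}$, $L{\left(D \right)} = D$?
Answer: $\frac{35}{2} + \frac{35 \sqrt{5}}{2} \approx 56.631$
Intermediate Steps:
$s = - \frac{21}{-3 + 3 \sqrt{5}}$ ($s = - \frac{21}{-3 + \sqrt{6^{2} + \left(-3\right)^{2}}} = - \frac{21}{-3 + \sqrt{36 + 9}} = - \frac{21}{-3 + \sqrt{45}} = - \frac{21}{-3 + 3 \sqrt{5}} \approx -5.6631$)
$L{\left(x \right)} s = - 10 \left(- \frac{7}{4} - \frac{7 \sqrt{5}}{4}\right) = \frac{35}{2} + \frac{35 \sqrt{5}}{2}$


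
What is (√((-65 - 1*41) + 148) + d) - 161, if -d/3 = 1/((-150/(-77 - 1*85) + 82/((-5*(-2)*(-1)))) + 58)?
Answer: -1102933/6848 + √42 ≈ -154.58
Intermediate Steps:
d = -405/6848 (d = -3/((-150/(-77 - 1*85) + 82/((-5*(-2)*(-1)))) + 58) = -3/((-150/(-77 - 85) + 82/((10*(-1)))) + 58) = -3/((-150/(-162) + 82/(-10)) + 58) = -3/((-150*(-1/162) + 82*(-⅒)) + 58) = -3/((25/27 - 41/5) + 58) = -3/(-982/135 + 58) = -3/6848/135 = -3*135/6848 = -405/6848 ≈ -0.059141)
(√((-65 - 1*41) + 148) + d) - 161 = (√((-65 - 1*41) + 148) - 405/6848) - 161 = (√((-65 - 41) + 148) - 405/6848) - 161 = (√(-106 + 148) - 405/6848) - 161 = (√42 - 405/6848) - 161 = (-405/6848 + √42) - 161 = -1102933/6848 + √42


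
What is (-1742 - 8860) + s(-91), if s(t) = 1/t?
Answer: -964783/91 ≈ -10602.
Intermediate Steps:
(-1742 - 8860) + s(-91) = (-1742 - 8860) + 1/(-91) = -10602 - 1/91 = -964783/91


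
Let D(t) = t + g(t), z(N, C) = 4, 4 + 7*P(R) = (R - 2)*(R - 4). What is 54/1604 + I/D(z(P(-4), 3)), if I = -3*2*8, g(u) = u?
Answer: -4785/802 ≈ -5.9663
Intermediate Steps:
P(R) = -4/7 + (-4 + R)*(-2 + R)/7 (P(R) = -4/7 + ((R - 2)*(R - 4))/7 = -4/7 + ((-2 + R)*(-4 + R))/7 = -4/7 + ((-4 + R)*(-2 + R))/7 = -4/7 + (-4 + R)*(-2 + R)/7)
D(t) = 2*t (D(t) = t + t = 2*t)
I = -48 (I = -6*8 = -48)
54/1604 + I/D(z(P(-4), 3)) = 54/1604 - 48/(2*4) = 54*(1/1604) - 48/8 = 27/802 - 48*⅛ = 27/802 - 6 = -4785/802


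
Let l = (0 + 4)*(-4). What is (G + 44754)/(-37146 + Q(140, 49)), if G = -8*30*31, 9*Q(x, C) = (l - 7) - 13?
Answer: -18657/18575 ≈ -1.0044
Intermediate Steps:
l = -16 (l = 4*(-4) = -16)
Q(x, C) = -4 (Q(x, C) = ((-16 - 7) - 13)/9 = (-23 - 13)/9 = (1/9)*(-36) = -4)
G = -7440 (G = -240*31 = -7440)
(G + 44754)/(-37146 + Q(140, 49)) = (-7440 + 44754)/(-37146 - 4) = 37314/(-37150) = 37314*(-1/37150) = -18657/18575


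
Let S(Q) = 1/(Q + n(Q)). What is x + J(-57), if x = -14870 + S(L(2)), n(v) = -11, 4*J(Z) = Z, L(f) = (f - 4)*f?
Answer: -893059/60 ≈ -14884.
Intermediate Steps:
L(f) = f*(-4 + f) (L(f) = (-4 + f)*f = f*(-4 + f))
J(Z) = Z/4
S(Q) = 1/(-11 + Q) (S(Q) = 1/(Q - 11) = 1/(-11 + Q))
x = -223051/15 (x = -14870 + 1/(-11 + 2*(-4 + 2)) = -14870 + 1/(-11 + 2*(-2)) = -14870 + 1/(-11 - 4) = -14870 + 1/(-15) = -14870 - 1/15 = -223051/15 ≈ -14870.)
x + J(-57) = -223051/15 + (¼)*(-57) = -223051/15 - 57/4 = -893059/60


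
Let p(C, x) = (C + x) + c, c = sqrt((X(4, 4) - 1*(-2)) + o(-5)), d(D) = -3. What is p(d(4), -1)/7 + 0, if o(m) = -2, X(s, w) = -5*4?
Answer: -4/7 + 2*I*sqrt(5)/7 ≈ -0.57143 + 0.63888*I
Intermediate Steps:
X(s, w) = -20
c = 2*I*sqrt(5) (c = sqrt((-20 - 1*(-2)) - 2) = sqrt((-20 + 2) - 2) = sqrt(-18 - 2) = sqrt(-20) = 2*I*sqrt(5) ≈ 4.4721*I)
p(C, x) = C + x + 2*I*sqrt(5) (p(C, x) = (C + x) + 2*I*sqrt(5) = C + x + 2*I*sqrt(5))
p(d(4), -1)/7 + 0 = (-3 - 1 + 2*I*sqrt(5))/7 + 0 = (-4 + 2*I*sqrt(5))*(1/7) + 0 = (-4/7 + 2*I*sqrt(5)/7) + 0 = -4/7 + 2*I*sqrt(5)/7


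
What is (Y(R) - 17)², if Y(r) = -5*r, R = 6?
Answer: 2209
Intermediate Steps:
(Y(R) - 17)² = (-5*6 - 17)² = (-30 - 17)² = (-47)² = 2209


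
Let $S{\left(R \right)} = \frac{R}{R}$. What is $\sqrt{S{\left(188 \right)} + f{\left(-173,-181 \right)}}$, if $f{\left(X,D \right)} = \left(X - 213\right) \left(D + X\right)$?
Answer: $\sqrt{136645} \approx 369.66$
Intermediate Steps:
$S{\left(R \right)} = 1$
$f{\left(X,D \right)} = \left(-213 + X\right) \left(D + X\right)$
$\sqrt{S{\left(188 \right)} + f{\left(-173,-181 \right)}} = \sqrt{1 - \left(-106715 - 29929\right)} = \sqrt{1 + \left(29929 + 38553 + 36849 + 31313\right)} = \sqrt{1 + 136644} = \sqrt{136645}$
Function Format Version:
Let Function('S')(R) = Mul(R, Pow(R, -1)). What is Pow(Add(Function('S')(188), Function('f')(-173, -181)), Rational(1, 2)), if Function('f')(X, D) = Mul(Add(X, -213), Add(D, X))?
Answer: Pow(136645, Rational(1, 2)) ≈ 369.66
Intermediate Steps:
Function('S')(R) = 1
Function('f')(X, D) = Mul(Add(-213, X), Add(D, X))
Pow(Add(Function('S')(188), Function('f')(-173, -181)), Rational(1, 2)) = Pow(Add(1, Add(Pow(-173, 2), Mul(-213, -181), Mul(-213, -173), Mul(-181, -173))), Rational(1, 2)) = Pow(Add(1, Add(29929, 38553, 36849, 31313)), Rational(1, 2)) = Pow(Add(1, 136644), Rational(1, 2)) = Pow(136645, Rational(1, 2))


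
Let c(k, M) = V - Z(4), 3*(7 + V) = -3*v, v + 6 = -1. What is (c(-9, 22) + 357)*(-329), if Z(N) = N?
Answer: -116137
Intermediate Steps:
v = -7 (v = -6 - 1 = -7)
V = 0 (V = -7 + (-3*(-7))/3 = -7 + (1/3)*21 = -7 + 7 = 0)
c(k, M) = -4 (c(k, M) = 0 - 1*4 = 0 - 4 = -4)
(c(-9, 22) + 357)*(-329) = (-4 + 357)*(-329) = 353*(-329) = -116137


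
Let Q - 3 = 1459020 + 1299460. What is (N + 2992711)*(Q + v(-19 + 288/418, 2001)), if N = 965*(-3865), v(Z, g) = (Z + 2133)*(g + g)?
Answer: -1728509269735418/209 ≈ -8.2704e+12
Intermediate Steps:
v(Z, g) = 2*g*(2133 + Z) (v(Z, g) = (2133 + Z)*(2*g) = 2*g*(2133 + Z))
Q = 2758483 (Q = 3 + (1459020 + 1299460) = 3 + 2758480 = 2758483)
N = -3729725
(N + 2992711)*(Q + v(-19 + 288/418, 2001)) = (-3729725 + 2992711)*(2758483 + 2*2001*(2133 + (-19 + 288/418))) = -737014*(2758483 + 2*2001*(2133 + (-19 + 288*(1/418)))) = -737014*(2758483 + 2*2001*(2133 + (-19 + 144/209))) = -737014*(2758483 + 2*2001*(2133 - 3827/209)) = -737014*(2758483 + 2*2001*(441970/209)) = -737014*(2758483 + 1768763940/209) = -737014*2345286887/209 = -1728509269735418/209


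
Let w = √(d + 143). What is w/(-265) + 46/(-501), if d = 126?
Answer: -46/501 - √269/265 ≈ -0.15371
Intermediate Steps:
w = √269 (w = √(126 + 143) = √269 ≈ 16.401)
w/(-265) + 46/(-501) = √269/(-265) + 46/(-501) = √269*(-1/265) + 46*(-1/501) = -√269/265 - 46/501 = -46/501 - √269/265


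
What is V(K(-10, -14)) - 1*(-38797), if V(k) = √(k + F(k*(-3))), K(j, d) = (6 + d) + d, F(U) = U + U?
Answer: 38797 + √110 ≈ 38808.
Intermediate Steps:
F(U) = 2*U
K(j, d) = 6 + 2*d
V(k) = √5*√(-k) (V(k) = √(k + 2*(k*(-3))) = √(k + 2*(-3*k)) = √(k - 6*k) = √(-5*k) = √5*√(-k))
V(K(-10, -14)) - 1*(-38797) = √5*√(-(6 + 2*(-14))) - 1*(-38797) = √5*√(-(6 - 28)) + 38797 = √5*√(-1*(-22)) + 38797 = √5*√22 + 38797 = √110 + 38797 = 38797 + √110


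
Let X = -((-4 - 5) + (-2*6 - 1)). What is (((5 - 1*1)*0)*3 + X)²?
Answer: 484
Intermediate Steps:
X = 22 (X = -(-9 + (-12 - 1)) = -(-9 - 13) = -1*(-22) = 22)
(((5 - 1*1)*0)*3 + X)² = (((5 - 1*1)*0)*3 + 22)² = (((5 - 1)*0)*3 + 22)² = ((4*0)*3 + 22)² = (0*3 + 22)² = (0 + 22)² = 22² = 484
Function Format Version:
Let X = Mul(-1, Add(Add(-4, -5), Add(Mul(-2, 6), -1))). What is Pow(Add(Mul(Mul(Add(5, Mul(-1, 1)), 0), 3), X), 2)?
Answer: 484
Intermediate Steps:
X = 22 (X = Mul(-1, Add(-9, Add(-12, -1))) = Mul(-1, Add(-9, -13)) = Mul(-1, -22) = 22)
Pow(Add(Mul(Mul(Add(5, Mul(-1, 1)), 0), 3), X), 2) = Pow(Add(Mul(Mul(Add(5, Mul(-1, 1)), 0), 3), 22), 2) = Pow(Add(Mul(Mul(Add(5, -1), 0), 3), 22), 2) = Pow(Add(Mul(Mul(4, 0), 3), 22), 2) = Pow(Add(Mul(0, 3), 22), 2) = Pow(Add(0, 22), 2) = Pow(22, 2) = 484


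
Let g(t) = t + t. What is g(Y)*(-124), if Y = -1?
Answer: 248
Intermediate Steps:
g(t) = 2*t
g(Y)*(-124) = (2*(-1))*(-124) = -2*(-124) = 248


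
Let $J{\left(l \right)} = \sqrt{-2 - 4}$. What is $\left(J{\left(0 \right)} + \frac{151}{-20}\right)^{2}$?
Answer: $\frac{20401}{400} - \frac{151 i \sqrt{6}}{10} \approx 51.003 - 36.987 i$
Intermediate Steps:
$J{\left(l \right)} = i \sqrt{6}$ ($J{\left(l \right)} = \sqrt{-6} = i \sqrt{6}$)
$\left(J{\left(0 \right)} + \frac{151}{-20}\right)^{2} = \left(i \sqrt{6} + \frac{151}{-20}\right)^{2} = \left(i \sqrt{6} + 151 \left(- \frac{1}{20}\right)\right)^{2} = \left(i \sqrt{6} - \frac{151}{20}\right)^{2} = \left(- \frac{151}{20} + i \sqrt{6}\right)^{2}$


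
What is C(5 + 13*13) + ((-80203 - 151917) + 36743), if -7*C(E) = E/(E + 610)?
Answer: -536114575/2744 ≈ -1.9538e+5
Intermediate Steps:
C(E) = -E/(7*(610 + E)) (C(E) = -E/(7*(E + 610)) = -E/(7*(610 + E)))
C(5 + 13*13) + ((-80203 - 151917) + 36743) = -(5 + 13*13)/(4270 + 7*(5 + 13*13)) + ((-80203 - 151917) + 36743) = -(5 + 169)/(4270 + 7*(5 + 169)) + (-232120 + 36743) = -1*174/(4270 + 7*174) - 195377 = -1*174/(4270 + 1218) - 195377 = -1*174/5488 - 195377 = -1*174*1/5488 - 195377 = -87/2744 - 195377 = -536114575/2744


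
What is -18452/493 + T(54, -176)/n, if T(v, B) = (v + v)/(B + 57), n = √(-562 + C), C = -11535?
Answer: -18452/493 + 108*I*√12097/1439543 ≈ -37.428 + 0.0082516*I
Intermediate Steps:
n = I*√12097 (n = √(-562 - 11535) = √(-12097) = I*√12097 ≈ 109.99*I)
T(v, B) = 2*v/(57 + B) (T(v, B) = (2*v)/(57 + B) = 2*v/(57 + B))
-18452/493 + T(54, -176)/n = -18452/493 + (2*54/(57 - 176))/((I*√12097)) = -18452*1/493 + (2*54/(-119))*(-I*√12097/12097) = -18452/493 + (2*54*(-1/119))*(-I*√12097/12097) = -18452/493 - (-108)*I*√12097/1439543 = -18452/493 + 108*I*√12097/1439543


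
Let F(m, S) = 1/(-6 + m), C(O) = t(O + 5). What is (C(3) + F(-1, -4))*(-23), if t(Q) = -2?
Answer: 345/7 ≈ 49.286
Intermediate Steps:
C(O) = -2
(C(3) + F(-1, -4))*(-23) = (-2 + 1/(-6 - 1))*(-23) = (-2 + 1/(-7))*(-23) = (-2 - 1/7)*(-23) = -15/7*(-23) = 345/7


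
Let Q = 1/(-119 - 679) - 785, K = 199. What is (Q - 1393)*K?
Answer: -345870955/798 ≈ -4.3342e+5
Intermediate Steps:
Q = -626431/798 (Q = 1/(-798) - 785 = -1/798 - 785 = -626431/798 ≈ -785.00)
(Q - 1393)*K = (-626431/798 - 1393)*199 = -1738045/798*199 = -345870955/798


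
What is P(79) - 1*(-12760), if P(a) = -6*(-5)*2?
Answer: 12820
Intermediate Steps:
P(a) = 60 (P(a) = 30*2 = 60)
P(79) - 1*(-12760) = 60 - 1*(-12760) = 60 + 12760 = 12820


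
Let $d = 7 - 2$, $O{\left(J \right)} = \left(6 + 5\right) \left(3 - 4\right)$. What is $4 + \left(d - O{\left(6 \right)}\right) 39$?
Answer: $628$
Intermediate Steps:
$O{\left(J \right)} = -11$ ($O{\left(J \right)} = 11 \left(-1\right) = -11$)
$d = 5$ ($d = 7 - 2 = 5$)
$4 + \left(d - O{\left(6 \right)}\right) 39 = 4 + \left(5 - -11\right) 39 = 4 + \left(5 + 11\right) 39 = 4 + 16 \cdot 39 = 4 + 624 = 628$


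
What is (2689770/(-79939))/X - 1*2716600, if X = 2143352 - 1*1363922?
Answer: -5642093389029059/2076895159 ≈ -2.7166e+6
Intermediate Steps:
X = 779430 (X = 2143352 - 1363922 = 779430)
(2689770/(-79939))/X - 1*2716600 = (2689770/(-79939))/779430 - 1*2716600 = (2689770*(-1/79939))*(1/779430) - 2716600 = -2689770/79939*1/779430 - 2716600 = -89659/2076895159 - 2716600 = -5642093389029059/2076895159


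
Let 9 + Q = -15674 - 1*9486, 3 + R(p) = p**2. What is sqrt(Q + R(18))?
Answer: 4*I*sqrt(1553) ≈ 157.63*I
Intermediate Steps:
R(p) = -3 + p**2
Q = -25169 (Q = -9 + (-15674 - 1*9486) = -9 + (-15674 - 9486) = -9 - 25160 = -25169)
sqrt(Q + R(18)) = sqrt(-25169 + (-3 + 18**2)) = sqrt(-25169 + (-3 + 324)) = sqrt(-25169 + 321) = sqrt(-24848) = 4*I*sqrt(1553)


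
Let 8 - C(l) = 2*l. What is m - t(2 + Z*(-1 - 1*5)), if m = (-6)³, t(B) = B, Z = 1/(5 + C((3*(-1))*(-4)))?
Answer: -2404/11 ≈ -218.55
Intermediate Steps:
C(l) = 8 - 2*l
Z = -1/11 (Z = 1/(5 + (8 - 2*3*(-1)*(-4))) = 1/(5 + (8 - (-6)*(-4))) = 1/(5 + (8 - 2*12)) = 1/(5 + (8 - 24)) = 1/(5 - 16) = 1/(-11) = -1/11 ≈ -0.090909)
m = -216
m - t(2 + Z*(-1 - 1*5)) = -216 - (2 - (-1 - 1*5)/11) = -216 - (2 - (-1 - 5)/11) = -216 - (2 - 1/11*(-6)) = -216 - (2 + 6/11) = -216 - 1*28/11 = -216 - 28/11 = -2404/11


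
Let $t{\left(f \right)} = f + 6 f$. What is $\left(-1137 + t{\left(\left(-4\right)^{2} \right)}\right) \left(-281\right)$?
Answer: $288025$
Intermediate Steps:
$t{\left(f \right)} = 7 f$
$\left(-1137 + t{\left(\left(-4\right)^{2} \right)}\right) \left(-281\right) = \left(-1137 + 7 \left(-4\right)^{2}\right) \left(-281\right) = \left(-1137 + 7 \cdot 16\right) \left(-281\right) = \left(-1137 + 112\right) \left(-281\right) = \left(-1025\right) \left(-281\right) = 288025$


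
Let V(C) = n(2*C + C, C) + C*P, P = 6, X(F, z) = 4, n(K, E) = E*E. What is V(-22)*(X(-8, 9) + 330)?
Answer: 117568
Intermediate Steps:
n(K, E) = E²
V(C) = C² + 6*C (V(C) = C² + C*6 = C² + 6*C)
V(-22)*(X(-8, 9) + 330) = (-22*(6 - 22))*(4 + 330) = -22*(-16)*334 = 352*334 = 117568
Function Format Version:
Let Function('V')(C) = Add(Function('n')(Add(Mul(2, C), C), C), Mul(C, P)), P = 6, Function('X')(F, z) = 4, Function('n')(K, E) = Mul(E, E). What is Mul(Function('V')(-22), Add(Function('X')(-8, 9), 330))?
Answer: 117568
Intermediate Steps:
Function('n')(K, E) = Pow(E, 2)
Function('V')(C) = Add(Pow(C, 2), Mul(6, C)) (Function('V')(C) = Add(Pow(C, 2), Mul(C, 6)) = Add(Pow(C, 2), Mul(6, C)))
Mul(Function('V')(-22), Add(Function('X')(-8, 9), 330)) = Mul(Mul(-22, Add(6, -22)), Add(4, 330)) = Mul(Mul(-22, -16), 334) = Mul(352, 334) = 117568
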